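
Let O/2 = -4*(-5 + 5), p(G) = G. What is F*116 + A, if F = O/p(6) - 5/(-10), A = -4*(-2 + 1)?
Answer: 62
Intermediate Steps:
O = 0 (O = 2*(-4*(-5 + 5)) = 2*(-4*0) = 2*0 = 0)
A = 4 (A = -4*(-1) = 4)
F = ½ (F = 0/6 - 5/(-10) = 0*(⅙) - 5*(-⅒) = 0 + ½ = ½ ≈ 0.50000)
F*116 + A = (½)*116 + 4 = 58 + 4 = 62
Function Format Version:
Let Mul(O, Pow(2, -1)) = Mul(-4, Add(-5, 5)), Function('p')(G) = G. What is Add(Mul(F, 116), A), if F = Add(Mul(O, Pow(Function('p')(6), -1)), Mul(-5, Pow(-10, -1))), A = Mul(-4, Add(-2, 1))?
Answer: 62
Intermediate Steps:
O = 0 (O = Mul(2, Mul(-4, Add(-5, 5))) = Mul(2, Mul(-4, 0)) = Mul(2, 0) = 0)
A = 4 (A = Mul(-4, -1) = 4)
F = Rational(1, 2) (F = Add(Mul(0, Pow(6, -1)), Mul(-5, Pow(-10, -1))) = Add(Mul(0, Rational(1, 6)), Mul(-5, Rational(-1, 10))) = Add(0, Rational(1, 2)) = Rational(1, 2) ≈ 0.50000)
Add(Mul(F, 116), A) = Add(Mul(Rational(1, 2), 116), 4) = Add(58, 4) = 62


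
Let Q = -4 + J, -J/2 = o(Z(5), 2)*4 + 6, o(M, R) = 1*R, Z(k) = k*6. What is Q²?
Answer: 1024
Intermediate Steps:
Z(k) = 6*k
o(M, R) = R
J = -28 (J = -2*(2*4 + 6) = -2*(8 + 6) = -2*14 = -28)
Q = -32 (Q = -4 - 28 = -32)
Q² = (-32)² = 1024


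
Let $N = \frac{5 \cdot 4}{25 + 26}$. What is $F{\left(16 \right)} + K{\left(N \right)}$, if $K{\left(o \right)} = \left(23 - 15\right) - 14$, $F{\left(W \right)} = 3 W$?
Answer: $42$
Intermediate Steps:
$N = \frac{20}{51} \approx 0.39216$
$K{\left(o \right)} = -6$ ($K{\left(o \right)} = 8 - 14 = -6$)
$F{\left(16 \right)} + K{\left(N \right)} = 3 \cdot 16 - 6 = 48 - 6 = 42$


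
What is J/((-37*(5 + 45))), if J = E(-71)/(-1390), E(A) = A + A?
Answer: -71/1285750 ≈ -5.5221e-5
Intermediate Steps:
E(A) = 2*A
J = 71/695 (J = (2*(-71))/(-1390) = -142*(-1/1390) = 71/695 ≈ 0.10216)
J/((-37*(5 + 45))) = 71/(695*((-37*(5 + 45)))) = 71/(695*((-37*50))) = (71/695)/(-1850) = (71/695)*(-1/1850) = -71/1285750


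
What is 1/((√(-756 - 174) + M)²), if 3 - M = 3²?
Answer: (6 - I*√930)⁻² ≈ -0.00095804 + 0.00039216*I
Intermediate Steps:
M = -6 (M = 3 - 1*3² = 3 - 1*9 = 3 - 9 = -6)
1/((√(-756 - 174) + M)²) = 1/((√(-756 - 174) - 6)²) = 1/((√(-930) - 6)²) = 1/((I*√930 - 6)²) = 1/((-6 + I*√930)²) = (-6 + I*√930)⁻²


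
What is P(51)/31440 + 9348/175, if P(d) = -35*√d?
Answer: 9348/175 - 7*√51/6288 ≈ 53.409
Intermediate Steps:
P(51)/31440 + 9348/175 = -35*√51/31440 + 9348/175 = -35*√51*(1/31440) + 9348*(1/175) = -7*√51/6288 + 9348/175 = 9348/175 - 7*√51/6288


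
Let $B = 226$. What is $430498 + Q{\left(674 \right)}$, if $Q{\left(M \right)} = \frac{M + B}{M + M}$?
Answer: $\frac{145078051}{337} \approx 4.305 \cdot 10^{5}$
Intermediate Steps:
$Q{\left(M \right)} = \frac{226 + M}{2 M}$ ($Q{\left(M \right)} = \frac{M + 226}{M + M} = \frac{226 + M}{2 M}$)
$430498 + Q{\left(674 \right)} = 430498 + \frac{226 + 674}{2 \cdot 674} = 430498 + \frac{1}{2} \cdot \frac{1}{674} \cdot 900 = 430498 + \frac{225}{337} = \frac{145078051}{337}$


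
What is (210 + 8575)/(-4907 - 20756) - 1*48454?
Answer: -1243483787/25663 ≈ -48454.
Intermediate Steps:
(210 + 8575)/(-4907 - 20756) - 1*48454 = 8785/(-25663) - 48454 = 8785*(-1/25663) - 48454 = -8785/25663 - 48454 = -1243483787/25663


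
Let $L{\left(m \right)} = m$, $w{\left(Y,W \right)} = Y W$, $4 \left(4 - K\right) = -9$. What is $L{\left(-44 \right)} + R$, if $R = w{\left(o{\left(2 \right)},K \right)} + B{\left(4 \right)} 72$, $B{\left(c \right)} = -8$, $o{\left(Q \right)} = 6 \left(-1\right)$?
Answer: $- \frac{1315}{2} \approx -657.5$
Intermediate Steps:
$K = \frac{25}{4}$ ($K = 4 - - \frac{9}{4} = 4 + \frac{9}{4} = \frac{25}{4} \approx 6.25$)
$o{\left(Q \right)} = -6$
$w{\left(Y,W \right)} = W Y$
$R = - \frac{1227}{2}$ ($R = \frac{25}{4} \left(-6\right) - 576 = - \frac{75}{2} - 576 = - \frac{1227}{2} \approx -613.5$)
$L{\left(-44 \right)} + R = -44 - \frac{1227}{2} = - \frac{1315}{2}$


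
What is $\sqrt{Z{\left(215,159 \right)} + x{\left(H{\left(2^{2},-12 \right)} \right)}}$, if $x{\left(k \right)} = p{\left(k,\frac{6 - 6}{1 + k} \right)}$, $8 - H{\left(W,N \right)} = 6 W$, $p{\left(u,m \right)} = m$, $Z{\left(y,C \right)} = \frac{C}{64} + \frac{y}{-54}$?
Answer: $\frac{i \sqrt{7761}}{72} \approx 1.2236 i$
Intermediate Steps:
$Z{\left(y,C \right)} = - \frac{y}{54} + \frac{C}{64}$ ($Z{\left(y,C \right)} = C \frac{1}{64} + y \left(- \frac{1}{54}\right) = \frac{C}{64} - \frac{y}{54} = - \frac{y}{54} + \frac{C}{64}$)
$H{\left(W,N \right)} = 8 - 6 W$
$x{\left(k \right)} = 0$ ($x{\left(k \right)} = \frac{6 - 6}{1 + k} = \frac{0}{1 + k} = 0$)
$\sqrt{Z{\left(215,159 \right)} + x{\left(H{\left(2^{2},-12 \right)} \right)}} = \sqrt{\left(\left(- \frac{1}{54}\right) 215 + \frac{1}{64} \cdot 159\right) + 0} = \sqrt{\left(- \frac{215}{54} + \frac{159}{64}\right) + 0} = \sqrt{- \frac{2587}{1728} + 0} = \sqrt{- \frac{2587}{1728}} = \frac{i \sqrt{7761}}{72}$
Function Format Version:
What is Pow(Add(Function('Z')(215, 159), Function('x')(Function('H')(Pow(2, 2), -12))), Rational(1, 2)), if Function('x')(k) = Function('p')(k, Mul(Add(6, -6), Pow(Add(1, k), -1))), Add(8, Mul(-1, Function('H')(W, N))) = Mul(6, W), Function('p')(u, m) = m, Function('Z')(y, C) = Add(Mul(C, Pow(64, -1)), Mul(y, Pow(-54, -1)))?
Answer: Mul(Rational(1, 72), I, Pow(7761, Rational(1, 2))) ≈ Mul(1.2236, I)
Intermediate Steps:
Function('Z')(y, C) = Add(Mul(Rational(-1, 54), y), Mul(Rational(1, 64), C)) (Function('Z')(y, C) = Add(Mul(C, Rational(1, 64)), Mul(y, Rational(-1, 54))) = Add(Mul(Rational(1, 64), C), Mul(Rational(-1, 54), y)) = Add(Mul(Rational(-1, 54), y), Mul(Rational(1, 64), C)))
Function('H')(W, N) = Add(8, Mul(-6, W)) (Function('H')(W, N) = Add(8, Mul(-1, Mul(6, W))) = Add(8, Mul(-6, W)))
Function('x')(k) = 0 (Function('x')(k) = Mul(Add(6, -6), Pow(Add(1, k), -1)) = Mul(0, Pow(Add(1, k), -1)) = 0)
Pow(Add(Function('Z')(215, 159), Function('x')(Function('H')(Pow(2, 2), -12))), Rational(1, 2)) = Pow(Add(Add(Mul(Rational(-1, 54), 215), Mul(Rational(1, 64), 159)), 0), Rational(1, 2)) = Pow(Add(Add(Rational(-215, 54), Rational(159, 64)), 0), Rational(1, 2)) = Pow(Add(Rational(-2587, 1728), 0), Rational(1, 2)) = Pow(Rational(-2587, 1728), Rational(1, 2)) = Mul(Rational(1, 72), I, Pow(7761, Rational(1, 2)))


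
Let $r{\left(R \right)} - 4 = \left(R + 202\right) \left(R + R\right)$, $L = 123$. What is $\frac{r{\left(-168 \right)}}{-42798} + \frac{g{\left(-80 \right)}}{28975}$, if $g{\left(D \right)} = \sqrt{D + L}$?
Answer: $\frac{5710}{21399} + \frac{\sqrt{43}}{28975} \approx 0.26706$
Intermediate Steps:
$r{\left(R \right)} = 4 + 2 R \left(202 + R\right)$ ($r{\left(R \right)} = 4 + \left(R + 202\right) \left(R + R\right) = 4 + \left(202 + R\right) 2 R = 4 + 2 R \left(202 + R\right)$)
$g{\left(D \right)} = \sqrt{123 + D}$ ($g{\left(D \right)} = \sqrt{D + 123} = \sqrt{123 + D}$)
$\frac{r{\left(-168 \right)}}{-42798} + \frac{g{\left(-80 \right)}}{28975} = \frac{4 + 2 \left(-168\right)^{2} + 404 \left(-168\right)}{-42798} + \frac{\sqrt{123 - 80}}{28975} = \left(4 + 2 \cdot 28224 - 67872\right) \left(- \frac{1}{42798}\right) + \sqrt{43} \cdot \frac{1}{28975} = \left(4 + 56448 - 67872\right) \left(- \frac{1}{42798}\right) + \frac{\sqrt{43}}{28975} = \left(-11420\right) \left(- \frac{1}{42798}\right) + \frac{\sqrt{43}}{28975} = \frac{5710}{21399} + \frac{\sqrt{43}}{28975}$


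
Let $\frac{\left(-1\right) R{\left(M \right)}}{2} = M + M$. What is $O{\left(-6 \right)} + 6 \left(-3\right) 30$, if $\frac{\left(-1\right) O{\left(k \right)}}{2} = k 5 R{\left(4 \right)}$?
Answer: $-1500$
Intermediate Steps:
$R{\left(M \right)} = - 4 M$ ($R{\left(M \right)} = - 2 \left(M + M\right) = - 2 \cdot 2 M = - 4 M$)
$O{\left(k \right)} = 160 k$ ($O{\left(k \right)} = - 2 k 5 \left(\left(-4\right) 4\right) = - 2 \cdot 5 k \left(-16\right) = - 2 \left(- 80 k\right) = 160 k$)
$O{\left(-6 \right)} + 6 \left(-3\right) 30 = 160 \left(-6\right) + 6 \left(-3\right) 30 = -960 - 540 = -1500$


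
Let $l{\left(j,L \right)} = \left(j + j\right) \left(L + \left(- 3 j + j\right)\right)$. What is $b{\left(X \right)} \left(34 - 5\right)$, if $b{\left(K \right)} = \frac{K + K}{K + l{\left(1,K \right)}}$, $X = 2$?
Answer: $58$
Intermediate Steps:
$l{\left(j,L \right)} = 2 j \left(L - 2 j\right)$
$b{\left(K \right)} = \frac{2 K}{-4 + 3 K}$ ($b{\left(K \right)} = \frac{K + K}{K + 2 \cdot 1 \left(K - 2\right)} = \frac{2 K}{K + 2 \cdot 1 \left(K - 2\right)} = \frac{2 K}{K + 2 \cdot 1 \left(-2 + K\right)} = \frac{2 K}{K + \left(-4 + 2 K\right)} = \frac{2 K}{-4 + 3 K}$)
$b{\left(X \right)} \left(34 - 5\right) = 2 \cdot 2 \frac{1}{-4 + 3 \cdot 2} \left(34 - 5\right) = 2 \cdot 2 \frac{1}{-4 + 6} \left(34 - 5\right) = 2 \cdot 2 \cdot \frac{1}{2} \cdot 29 = 2 \cdot 29 = 58$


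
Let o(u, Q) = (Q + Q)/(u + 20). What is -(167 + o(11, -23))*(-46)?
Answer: 236026/31 ≈ 7613.7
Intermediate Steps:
o(u, Q) = 2*Q/(20 + u) (o(u, Q) = (2*Q)/(20 + u) = 2*Q/(20 + u))
-(167 + o(11, -23))*(-46) = -(167 + 2*(-23)/(20 + 11))*(-46) = -(167 + 2*(-23)/31)*(-46) = -(167 + 2*(-23)*(1/31))*(-46) = -(167 - 46/31)*(-46) = -5131*(-46)/31 = -1*(-236026/31) = 236026/31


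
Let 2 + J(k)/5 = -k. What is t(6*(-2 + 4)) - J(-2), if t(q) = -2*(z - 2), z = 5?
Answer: -6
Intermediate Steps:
J(k) = -10 - 5*k (J(k) = -10 + 5*(-k) = -10 - 5*k)
t(q) = -6 (t(q) = -2*(5 - 2) = -2*3 = -6)
t(6*(-2 + 4)) - J(-2) = -6 - (-10 - 5*(-2)) = -6 - (-10 + 10) = -6 - 1*0 = -6 + 0 = -6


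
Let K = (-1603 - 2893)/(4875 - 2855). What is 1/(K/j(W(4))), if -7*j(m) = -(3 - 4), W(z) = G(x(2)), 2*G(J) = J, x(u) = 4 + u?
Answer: 505/7868 ≈ 0.064184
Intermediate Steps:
G(J) = J/2
W(z) = 3 (W(z) = (4 + 2)/2 = (½)*6 = 3)
j(m) = -⅐ (j(m) = -(-1)*(3 - 4)/7 = -(-1)*(-1)/7 = -⅐*1 = -⅐)
K = -1124/505 (K = -4496/2020 = -4496*1/2020 = -1124/505 ≈ -2.2257)
1/(K/j(W(4))) = 1/(-1124/(505*(-⅐))) = 1/(-1124/505*(-7)) = 1/(7868/505) = 505/7868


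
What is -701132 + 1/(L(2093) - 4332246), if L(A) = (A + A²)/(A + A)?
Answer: -3036742217269/4331199 ≈ -7.0113e+5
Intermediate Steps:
L(A) = (A + A²)/(2*A) (L(A) = (A + A²)/((2*A)) = (A + A²)*(1/(2*A)) = (A + A²)/(2*A))
-701132 + 1/(L(2093) - 4332246) = -701132 + 1/((½ + (½)*2093) - 4332246) = -701132 + 1/((½ + 2093/2) - 4332246) = -701132 + 1/(1047 - 4332246) = -701132 + 1/(-4331199) = -701132 - 1/4331199 = -3036742217269/4331199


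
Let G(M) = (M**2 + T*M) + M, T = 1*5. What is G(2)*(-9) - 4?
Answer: -148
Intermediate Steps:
T = 5
G(M) = M**2 + 6*M (G(M) = (M**2 + 5*M) + M = M**2 + 6*M)
G(2)*(-9) - 4 = (2*(6 + 2))*(-9) - 4 = (2*8)*(-9) - 4 = 16*(-9) - 4 = -144 - 4 = -148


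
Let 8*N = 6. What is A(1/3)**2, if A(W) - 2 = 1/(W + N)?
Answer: 1444/169 ≈ 8.5444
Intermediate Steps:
N = 3/4 (N = (1/8)*6 = 3/4 ≈ 0.75000)
A(W) = 2 + 1/(3/4 + W) (A(W) = 2 + 1/(W + 3/4) = 2 + 1/(3/4 + W))
A(1/3)**2 = (2*(5 + 4/3)/(3 + 4/3))**2 = (2*(19/3)/(13/3))**2 = (2*(3/13)*(19/3))**2 = (38/13)**2 = 1444/169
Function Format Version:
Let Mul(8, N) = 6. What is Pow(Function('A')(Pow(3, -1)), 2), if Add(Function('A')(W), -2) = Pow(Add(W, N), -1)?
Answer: Rational(1444, 169) ≈ 8.5444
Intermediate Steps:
N = Rational(3, 4) (N = Mul(Rational(1, 8), 6) = Rational(3, 4) ≈ 0.75000)
Function('A')(W) = Add(2, Pow(Add(Rational(3, 4), W), -1)) (Function('A')(W) = Add(2, Pow(Add(W, Rational(3, 4)), -1)) = Add(2, Pow(Add(Rational(3, 4), W), -1)))
Pow(Function('A')(Pow(3, -1)), 2) = Pow(Mul(2, Pow(Add(3, Mul(4, Pow(3, -1))), -1), Add(5, Mul(4, Pow(3, -1)))), 2) = Pow(Mul(2, Pow(Add(3, Mul(4, Rational(1, 3))), -1), Add(5, Mul(4, Rational(1, 3)))), 2) = Pow(Mul(2, Pow(Add(3, Rational(4, 3)), -1), Add(5, Rational(4, 3))), 2) = Pow(Mul(2, Pow(Rational(13, 3), -1), Rational(19, 3)), 2) = Pow(Mul(2, Rational(3, 13), Rational(19, 3)), 2) = Pow(Rational(38, 13), 2) = Rational(1444, 169)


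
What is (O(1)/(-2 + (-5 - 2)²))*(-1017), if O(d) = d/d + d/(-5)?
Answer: -4068/235 ≈ -17.311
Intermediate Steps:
O(d) = 1 - d/5 (O(d) = 1 + d*(-⅕) = 1 - d/5)
(O(1)/(-2 + (-5 - 2)²))*(-1017) = ((1 - ⅕*1)/(-2 + (-5 - 2)²))*(-1017) = ((1 - ⅕)/(-2 + (-7)²))*(-1017) = ((⅘)/(-2 + 49))*(-1017) = ((⅘)/47)*(-1017) = ((1/47)*(⅘))*(-1017) = (4/235)*(-1017) = -4068/235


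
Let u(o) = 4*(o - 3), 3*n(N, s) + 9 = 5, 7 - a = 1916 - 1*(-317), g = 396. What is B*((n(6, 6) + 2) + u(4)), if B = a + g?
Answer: -8540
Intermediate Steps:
a = -2226 (a = 7 - (1916 - 1*(-317)) = 7 - (1916 + 317) = 7 - 1*2233 = 7 - 2233 = -2226)
n(N, s) = -4/3 (n(N, s) = -3 + (1/3)*5 = -3 + 5/3 = -4/3)
u(o) = -12 + 4*o (u(o) = 4*(-3 + o) = -12 + 4*o)
B = -1830 (B = -2226 + 396 = -1830)
B*((n(6, 6) + 2) + u(4)) = -1830*((-4/3 + 2) + (-12 + 4*4)) = -1830*(2/3 + (-12 + 16)) = -1830*(2/3 + 4) = -1830*14/3 = -8540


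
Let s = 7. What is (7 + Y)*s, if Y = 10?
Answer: 119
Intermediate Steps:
(7 + Y)*s = (7 + 10)*7 = 17*7 = 119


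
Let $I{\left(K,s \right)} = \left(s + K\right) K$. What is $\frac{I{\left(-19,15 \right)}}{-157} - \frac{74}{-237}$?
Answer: $- \frac{6394}{37209} \approx -0.17184$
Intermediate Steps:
$I{\left(K,s \right)} = K \left(K + s\right)$ ($I{\left(K,s \right)} = \left(K + s\right) K = K \left(K + s\right)$)
$\frac{I{\left(-19,15 \right)}}{-157} - \frac{74}{-237} = \frac{\left(-19\right) \left(-19 + 15\right)}{-157} - \frac{74}{-237} = \left(-19\right) \left(-4\right) \left(- \frac{1}{157}\right) - - \frac{74}{237} = 76 \left(- \frac{1}{157}\right) + \frac{74}{237} = - \frac{76}{157} + \frac{74}{237} = - \frac{6394}{37209}$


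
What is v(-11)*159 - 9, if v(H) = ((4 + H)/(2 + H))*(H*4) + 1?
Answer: -15874/3 ≈ -5291.3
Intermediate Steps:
v(H) = 1 + 4*H*(4 + H)/(2 + H) (v(H) = ((4 + H)/(2 + H))*(4*H) + 1 = 4*H*(4 + H)/(2 + H) + 1 = 1 + 4*H*(4 + H)/(2 + H))
v(-11)*159 - 9 = ((2 + 4*(-11)**2 + 17*(-11))/(2 - 11))*159 - 9 = ((2 + 4*121 - 187)/(-9))*159 - 9 = -(2 + 484 - 187)/9*159 - 9 = -1/9*299*159 - 9 = -299/9*159 - 9 = -15847/3 - 9 = -15874/3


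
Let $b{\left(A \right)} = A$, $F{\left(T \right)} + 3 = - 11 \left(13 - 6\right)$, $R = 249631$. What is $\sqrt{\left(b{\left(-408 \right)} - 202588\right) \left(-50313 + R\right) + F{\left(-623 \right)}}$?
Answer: $2 i \sqrt{10115189202} \approx 2.0115 \cdot 10^{5} i$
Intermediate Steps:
$F{\left(T \right)} = -80$ ($F{\left(T \right)} = -3 - 11 \left(13 - 6\right) = -3 - 77 = -80$)
$\sqrt{\left(b{\left(-408 \right)} - 202588\right) \left(-50313 + R\right) + F{\left(-623 \right)}} = \sqrt{\left(-408 - 202588\right) \left(-50313 + 249631\right) - 80} = \sqrt{\left(-202996\right) 199318 - 80} = \sqrt{-40460756728 - 80} = \sqrt{-40460756808} = 2 i \sqrt{10115189202}$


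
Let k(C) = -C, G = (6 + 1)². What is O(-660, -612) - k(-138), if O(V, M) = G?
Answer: -89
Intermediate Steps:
G = 49 (G = 7² = 49)
O(V, M) = 49
O(-660, -612) - k(-138) = 49 - (-1)*(-138) = 49 - 1*138 = 49 - 138 = -89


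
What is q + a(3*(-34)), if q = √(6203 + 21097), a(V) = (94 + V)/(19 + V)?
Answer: 8/83 + 10*√273 ≈ 165.32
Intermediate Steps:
a(V) = (94 + V)/(19 + V)
q = 10*√273 (q = √27300 = 10*√273 ≈ 165.23)
q + a(3*(-34)) = 10*√273 + (94 + 3*(-34))/(19 + 3*(-34)) = 10*√273 + (94 - 102)/(19 - 102) = 10*√273 - 8/(-83) = 10*√273 - 1/83*(-8) = 10*√273 + 8/83 = 8/83 + 10*√273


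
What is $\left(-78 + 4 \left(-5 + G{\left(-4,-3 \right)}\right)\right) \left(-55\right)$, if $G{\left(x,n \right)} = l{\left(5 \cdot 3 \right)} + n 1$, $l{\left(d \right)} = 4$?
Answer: $5170$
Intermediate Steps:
$G{\left(x,n \right)} = 4 + n$ ($G{\left(x,n \right)} = 4 + n 1 = 4 + n$)
$\left(-78 + 4 \left(-5 + G{\left(-4,-3 \right)}\right)\right) \left(-55\right) = \left(-78 + 4 \left(-5 + \left(4 - 3\right)\right)\right) \left(-55\right) = \left(-78 + 4 \left(-5 + 1\right)\right) \left(-55\right) = \left(-78 + 4 \left(-4\right)\right) \left(-55\right) = \left(-78 - 16\right) \left(-55\right) = \left(-94\right) \left(-55\right) = 5170$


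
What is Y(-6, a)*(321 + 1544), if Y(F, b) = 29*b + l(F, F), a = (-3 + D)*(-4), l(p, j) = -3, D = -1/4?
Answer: 697510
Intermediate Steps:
D = -¼ (D = -1*¼ = -¼ ≈ -0.25000)
a = 13 (a = (-3 - ¼)*(-4) = -13/4*(-4) = 13)
Y(F, b) = -3 + 29*b (Y(F, b) = 29*b - 3 = -3 + 29*b)
Y(-6, a)*(321 + 1544) = (-3 + 29*13)*(321 + 1544) = (-3 + 377)*1865 = 374*1865 = 697510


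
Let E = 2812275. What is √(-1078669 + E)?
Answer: √1733606 ≈ 1316.7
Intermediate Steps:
√(-1078669 + E) = √(-1078669 + 2812275) = √1733606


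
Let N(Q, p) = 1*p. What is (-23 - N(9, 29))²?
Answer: 2704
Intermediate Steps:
N(Q, p) = p
(-23 - N(9, 29))² = (-23 - 1*29)² = (-23 - 29)² = (-52)² = 2704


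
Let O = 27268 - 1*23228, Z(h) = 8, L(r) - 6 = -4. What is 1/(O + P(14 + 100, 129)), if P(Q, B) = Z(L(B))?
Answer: 1/4048 ≈ 0.00024704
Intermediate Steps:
L(r) = 2 (L(r) = 6 - 4 = 2)
P(Q, B) = 8
O = 4040 (O = 27268 - 23228 = 4040)
1/(O + P(14 + 100, 129)) = 1/(4040 + 8) = 1/4048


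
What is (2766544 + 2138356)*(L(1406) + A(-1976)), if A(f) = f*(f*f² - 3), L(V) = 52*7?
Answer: 74778701353088933200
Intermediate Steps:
L(V) = 364
A(f) = f*(-3 + f³) (A(f) = f*(f³ - 3) = f*(-3 + f³))
(2766544 + 2138356)*(L(1406) + A(-1976)) = (2766544 + 2138356)*(364 - 1976*(-3 + (-1976)³)) = 4904900*(364 - 1976*(-3 - 7715442176)) = 4904900*(364 - 1976*(-7715442179)) = 4904900*(364 + 15245713745704) = 4904900*15245713746068 = 74778701353088933200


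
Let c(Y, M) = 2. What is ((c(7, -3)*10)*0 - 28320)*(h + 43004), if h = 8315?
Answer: -1453354080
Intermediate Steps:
((c(7, -3)*10)*0 - 28320)*(h + 43004) = ((2*10)*0 - 28320)*(8315 + 43004) = (20*0 - 28320)*51319 = (0 - 28320)*51319 = -28320*51319 = -1453354080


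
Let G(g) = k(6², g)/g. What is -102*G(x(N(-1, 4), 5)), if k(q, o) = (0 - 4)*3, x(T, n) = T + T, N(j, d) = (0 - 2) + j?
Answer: -204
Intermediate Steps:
N(j, d) = -2 + j
x(T, n) = 2*T
k(q, o) = -12 (k(q, o) = -4*3 = -12)
G(g) = -12/g
-102*G(x(N(-1, 4), 5)) = -(-1224)/(2*(-2 - 1)) = -(-1224)/(2*(-3)) = -(-1224)/(-6) = -(-1224)*(-1)/6 = -102*2 = -204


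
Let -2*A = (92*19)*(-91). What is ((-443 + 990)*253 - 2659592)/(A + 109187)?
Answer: -2521201/188721 ≈ -13.359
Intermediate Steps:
A = 79534 (A = -92*19*(-91)/2 = -874*(-91) = -½*(-159068) = 79534)
((-443 + 990)*253 - 2659592)/(A + 109187) = ((-443 + 990)*253 - 2659592)/(79534 + 109187) = (547*253 - 2659592)/188721 = (138391 - 2659592)*(1/188721) = -2521201*1/188721 = -2521201/188721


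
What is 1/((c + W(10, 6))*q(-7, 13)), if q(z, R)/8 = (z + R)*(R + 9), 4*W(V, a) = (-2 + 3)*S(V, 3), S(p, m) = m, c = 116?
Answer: 1/123288 ≈ 8.1111e-6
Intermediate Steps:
W(V, a) = 3/4 (W(V, a) = ((-2 + 3)*3)/4 = (1*3)/4 = (1/4)*3 = 3/4)
q(z, R) = 8*(9 + R)*(R + z) (q(z, R) = 8*((z + R)*(R + 9)) = 8*((R + z)*(9 + R)) = 8*((9 + R)*(R + z)) = 8*(9 + R)*(R + z))
1/((c + W(10, 6))*q(-7, 13)) = 1/((116 + 3/4)*(8*13**2 + 72*13 + 72*(-7) + 8*13*(-7))) = 1/(467*(8*169 + 936 - 504 - 728)/4) = 1/(467*(1352 + 936 - 504 - 728)/4) = 1/((467/4)*1056) = 1/123288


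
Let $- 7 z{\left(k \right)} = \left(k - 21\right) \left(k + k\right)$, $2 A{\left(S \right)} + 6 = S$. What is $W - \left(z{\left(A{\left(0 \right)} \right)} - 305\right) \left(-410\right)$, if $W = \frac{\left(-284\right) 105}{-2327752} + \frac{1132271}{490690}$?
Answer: $- \frac{9528982421696063}{71387789305} \approx -1.3348 \cdot 10^{5}$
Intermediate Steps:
$A{\left(S \right)} = -3 + \frac{S}{2}$
$z{\left(k \right)} = - \frac{2 k \left(-21 + k\right)}{7}$ ($z{\left(k \right)} = - \frac{\left(k - 21\right) \left(k + k\right)}{7} = - \frac{\left(-21 + k\right) 2 k}{7} = - \frac{2 k \left(-21 + k\right)}{7}$)
$W = \frac{23663200541}{10198255615}$ ($W = \left(-29820\right) \left(- \frac{1}{2327752}\right) + 1132271 \cdot \frac{1}{490690} = \frac{1065}{83134} + \frac{1132271}{490690} = \frac{23663200541}{10198255615} \approx 2.3203$)
$W - \left(z{\left(A{\left(0 \right)} \right)} - 305\right) \left(-410\right) = \frac{23663200541}{10198255615} - \left(\frac{2 \left(-3 + \frac{1}{2} \cdot 0\right) \left(21 - \left(-3 + \frac{1}{2} \cdot 0\right)\right)}{7} - 305\right) \left(-410\right) = \frac{23663200541}{10198255615} - \left(\frac{2 \left(-3 + 0\right) \left(21 - \left(-3 + 0\right)\right)}{7} - 305\right) \left(-410\right) = \frac{23663200541}{10198255615} - \left(\frac{2}{7} \left(-3\right) \left(21 - -3\right) - 305\right) \left(-410\right) = \frac{23663200541}{10198255615} - \left(\frac{2}{7} \left(-3\right) \left(21 + 3\right) - 305\right) \left(-410\right) = \frac{23663200541}{10198255615} - \left(\frac{2}{7} \left(-3\right) 24 - 305\right) \left(-410\right) = \frac{23663200541}{10198255615} - \left(- \frac{144}{7} - 305\right) \left(-410\right) = \frac{23663200541}{10198255615} - \left(- \frac{2279}{7}\right) \left(-410\right) = \frac{23663200541}{10198255615} - \frac{934390}{7} = - \frac{9528982421696063}{71387789305}$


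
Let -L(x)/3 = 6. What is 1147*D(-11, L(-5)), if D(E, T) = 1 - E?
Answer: 13764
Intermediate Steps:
L(x) = -18 (L(x) = -3*6 = -18)
1147*D(-11, L(-5)) = 1147*(1 - 1*(-11)) = 1147*(1 + 11) = 1147*12 = 13764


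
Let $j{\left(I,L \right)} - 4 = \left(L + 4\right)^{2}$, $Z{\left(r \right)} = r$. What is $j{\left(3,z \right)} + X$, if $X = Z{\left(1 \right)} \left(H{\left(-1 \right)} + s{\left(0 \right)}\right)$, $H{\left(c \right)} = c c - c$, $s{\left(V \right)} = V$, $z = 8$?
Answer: $150$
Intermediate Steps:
$j{\left(I,L \right)} = 4 + \left(4 + L\right)^{2}$ ($j{\left(I,L \right)} = 4 + \left(L + 4\right)^{2} = 4 + \left(4 + L\right)^{2}$)
$H{\left(c \right)} = c^{2} - c$
$X = 2$ ($X = 1 \left(- (-1 - 1) + 0\right) = 1 \left(\left(-1\right) \left(-2\right) + 0\right) = 1 \left(2 + 0\right) = 1 \cdot 2 = 2$)
$j{\left(3,z \right)} + X = \left(4 + \left(4 + 8\right)^{2}\right) + 2 = \left(4 + 12^{2}\right) + 2 = \left(4 + 144\right) + 2 = 148 + 2 = 150$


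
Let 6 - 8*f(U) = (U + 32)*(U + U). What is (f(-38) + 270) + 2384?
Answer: 10391/4 ≈ 2597.8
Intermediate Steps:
f(U) = ¾ - U*(32 + U)/4 (f(U) = ¾ - (U + 32)*(U + U)/8 = ¾ - (32 + U)*2*U/8 = ¾ - U*(32 + U)/4)
(f(-38) + 270) + 2384 = ((¾ - 8*(-38) - ¼*(-38)²) + 270) + 2384 = ((¾ + 304 - ¼*1444) + 270) + 2384 = ((¾ + 304 - 361) + 270) + 2384 = (-225/4 + 270) + 2384 = 855/4 + 2384 = 10391/4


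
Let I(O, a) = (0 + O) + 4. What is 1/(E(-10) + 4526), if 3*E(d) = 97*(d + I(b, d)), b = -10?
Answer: 3/12026 ≈ 0.00024946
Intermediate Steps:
I(O, a) = 4 + O (I(O, a) = O + 4 = 4 + O)
E(d) = -194 + 97*d/3 (E(d) = (97*(d + (4 - 10)))/3 = (97*(d - 6))/3 = (97*(-6 + d))/3 = (-582 + 97*d)/3 = -194 + 97*d/3)
1/(E(-10) + 4526) = 1/((-194 + (97/3)*(-10)) + 4526) = 1/((-194 - 970/3) + 4526) = 1/(-1552/3 + 4526) = 1/(12026/3) = 3/12026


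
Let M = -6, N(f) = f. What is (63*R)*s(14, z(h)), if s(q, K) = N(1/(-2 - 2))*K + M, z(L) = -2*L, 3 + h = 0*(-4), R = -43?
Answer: 40635/2 ≈ 20318.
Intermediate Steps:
h = -3 (h = -3 + 0*(-4) = -3 + 0 = -3)
s(q, K) = -6 - K/4 (s(q, K) = K/(-2 - 2) - 6 = K/(-4) - 6 = -K/4 - 6 = -6 - K/4)
(63*R)*s(14, z(h)) = (63*(-43))*(-6 - (-1)*(-3)/2) = -2709*(-6 - 1/4*6) = -2709*(-6 - 3/2) = -2709*(-15/2) = 40635/2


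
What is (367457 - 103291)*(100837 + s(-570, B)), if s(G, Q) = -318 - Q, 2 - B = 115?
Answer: 26583552912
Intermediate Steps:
B = -113 (B = 2 - 1*115 = 2 - 115 = -113)
(367457 - 103291)*(100837 + s(-570, B)) = (367457 - 103291)*(100837 + (-318 - 1*(-113))) = 264166*(100837 + (-318 + 113)) = 264166*(100837 - 205) = 264166*100632 = 26583552912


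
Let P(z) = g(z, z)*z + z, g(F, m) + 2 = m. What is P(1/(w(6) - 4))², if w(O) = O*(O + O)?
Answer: 4489/21381376 ≈ 0.00020995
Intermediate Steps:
w(O) = 2*O² (w(O) = O*(2*O) = 2*O²)
g(F, m) = -2 + m
P(z) = z + z*(-2 + z) (P(z) = (-2 + z)*z + z = z*(-2 + z) + z = z + z*(-2 + z))
P(1/(w(6) - 4))² = ((-1 + 1/(2*6² - 4))/(2*6² - 4))² = ((-1 + 1/(2*36 - 4))/(2*36 - 4))² = ((-1 + 1/(72 - 4))/(72 - 4))² = ((-1 + 1/68)/68)² = ((1/68)*(-67/68))² = (-67/4624)² = 4489/21381376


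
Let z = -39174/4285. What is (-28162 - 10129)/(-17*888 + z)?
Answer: 164076935/64725534 ≈ 2.5350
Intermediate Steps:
z = -39174/4285 (z = -39174*1/4285 = -39174/4285 ≈ -9.1421)
(-28162 - 10129)/(-17*888 + z) = (-28162 - 10129)/(-17*888 - 39174/4285) = -38291/(-15096 - 39174/4285) = -38291/(-64725534/4285) = -38291*(-4285/64725534) = 164076935/64725534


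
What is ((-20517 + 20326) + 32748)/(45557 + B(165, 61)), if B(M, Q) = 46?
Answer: 32557/45603 ≈ 0.71392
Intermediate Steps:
((-20517 + 20326) + 32748)/(45557 + B(165, 61)) = ((-20517 + 20326) + 32748)/(45557 + 46) = (-191 + 32748)/45603 = 32557*(1/45603) = 32557/45603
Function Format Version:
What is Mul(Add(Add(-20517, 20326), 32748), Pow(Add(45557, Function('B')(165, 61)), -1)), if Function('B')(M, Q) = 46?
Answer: Rational(32557, 45603) ≈ 0.71392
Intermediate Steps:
Mul(Add(Add(-20517, 20326), 32748), Pow(Add(45557, Function('B')(165, 61)), -1)) = Mul(Add(Add(-20517, 20326), 32748), Pow(Add(45557, 46), -1)) = Mul(Add(-191, 32748), Pow(45603, -1)) = Mul(32557, Rational(1, 45603)) = Rational(32557, 45603)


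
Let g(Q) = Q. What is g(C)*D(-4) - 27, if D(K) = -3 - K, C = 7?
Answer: -20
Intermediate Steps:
g(C)*D(-4) - 27 = 7*(-3 - 1*(-4)) - 27 = 7*(-3 + 4) - 27 = 7*1 - 27 = 7 - 27 = -20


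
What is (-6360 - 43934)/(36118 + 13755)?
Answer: -50294/49873 ≈ -1.0084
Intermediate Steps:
(-6360 - 43934)/(36118 + 13755) = -50294/49873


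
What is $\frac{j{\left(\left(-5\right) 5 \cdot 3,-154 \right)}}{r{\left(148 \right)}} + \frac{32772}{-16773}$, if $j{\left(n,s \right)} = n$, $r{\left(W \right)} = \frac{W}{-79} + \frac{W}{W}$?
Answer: $\frac{10790973}{128593} \approx 83.916$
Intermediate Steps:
$r{\left(W \right)} = 1 - \frac{W}{79}$ ($r{\left(W \right)} = W \left(- \frac{1}{79}\right) + 1 = - \frac{W}{79} + 1 = 1 - \frac{W}{79}$)
$\frac{j{\left(\left(-5\right) 5 \cdot 3,-154 \right)}}{r{\left(148 \right)}} + \frac{32772}{-16773} = \frac{\left(-5\right) 5 \cdot 3}{1 - \frac{148}{79}} + \frac{32772}{-16773} = \frac{\left(-25\right) 3}{1 - \frac{148}{79}} + 32772 \left(- \frac{1}{16773}\right) = - \frac{75}{- \frac{69}{79}} - \frac{10924}{5591} = \left(-75\right) \left(- \frac{79}{69}\right) - \frac{10924}{5591} = \frac{1975}{23} - \frac{10924}{5591} = \frac{10790973}{128593}$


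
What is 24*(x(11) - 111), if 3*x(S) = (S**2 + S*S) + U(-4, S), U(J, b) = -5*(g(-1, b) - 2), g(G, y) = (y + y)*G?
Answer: 232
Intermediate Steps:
g(G, y) = 2*G*y (g(G, y) = (2*y)*G = 2*G*y)
U(J, b) = 10 + 10*b (U(J, b) = -5*(2*(-1)*b - 2) = -5*(-2*b - 2) = -5*(-2 - 2*b) = 10 + 10*b)
x(S) = 10/3 + 2*S**2/3 + 10*S/3 (x(S) = ((S**2 + S*S) + (10 + 10*S))/3 = ((S**2 + S**2) + (10 + 10*S))/3 = (2*S**2 + (10 + 10*S))/3 = (10 + 2*S**2 + 10*S)/3 = 10/3 + 2*S**2/3 + 10*S/3)
24*(x(11) - 111) = 24*((10/3 + (2/3)*11**2 + (10/3)*11) - 111) = 24*((10/3 + (2/3)*121 + 110/3) - 111) = 24*((10/3 + 242/3 + 110/3) - 111) = 24*(362/3 - 111) = 24*(29/3) = 232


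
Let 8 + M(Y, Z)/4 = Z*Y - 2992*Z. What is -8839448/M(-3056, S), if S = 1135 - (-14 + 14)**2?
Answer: 1104931/3432244 ≈ 0.32193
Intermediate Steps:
S = 1135 (S = 1135 - 1*0**2 = 1135 - 1*0 = 1135 + 0 = 1135)
M(Y, Z) = -32 - 11968*Z + 4*Y*Z (M(Y, Z) = -32 + 4*(Z*Y - 2992*Z) = -32 + 4*(Y*Z - 2992*Z) = -32 + 4*(-2992*Z + Y*Z) = -32 + (-11968*Z + 4*Y*Z) = -32 - 11968*Z + 4*Y*Z)
-8839448/M(-3056, S) = -8839448/(-32 - 11968*1135 + 4*(-3056)*1135) = -8839448/(-32 - 13583680 - 13874240) = -8839448/(-27457952) = -8839448*(-1/27457952) = 1104931/3432244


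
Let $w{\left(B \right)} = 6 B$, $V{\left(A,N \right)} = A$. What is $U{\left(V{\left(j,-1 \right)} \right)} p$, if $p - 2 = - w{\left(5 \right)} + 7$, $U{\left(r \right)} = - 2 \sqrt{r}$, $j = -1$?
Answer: $42 i \approx 42.0 i$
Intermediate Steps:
$p = -21$ ($p = 2 + \left(- 6 \cdot 5 + 7\right) = 2 + \left(\left(-1\right) 30 + 7\right) = 2 + \left(-30 + 7\right) = 2 - 23 = -21$)
$U{\left(V{\left(j,-1 \right)} \right)} p = - 2 \sqrt{-1} \left(-21\right) = - 2 i \left(-21\right) = 42 i$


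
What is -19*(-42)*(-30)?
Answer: -23940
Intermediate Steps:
-19*(-42)*(-30) = 798*(-30) = -23940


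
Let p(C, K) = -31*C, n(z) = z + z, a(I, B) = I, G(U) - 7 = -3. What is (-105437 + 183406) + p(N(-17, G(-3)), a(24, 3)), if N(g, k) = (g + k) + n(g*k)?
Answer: 82588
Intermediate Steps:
G(U) = 4 (G(U) = 7 - 3 = 4)
n(z) = 2*z
N(g, k) = g + k + 2*g*k (N(g, k) = (g + k) + 2*(g*k) = (g + k) + 2*g*k = g + k + 2*g*k)
(-105437 + 183406) + p(N(-17, G(-3)), a(24, 3)) = (-105437 + 183406) - 31*(-17 + 4 + 2*(-17)*4) = 77969 - 31*(-17 + 4 - 136) = 77969 - 31*(-149) = 77969 + 4619 = 82588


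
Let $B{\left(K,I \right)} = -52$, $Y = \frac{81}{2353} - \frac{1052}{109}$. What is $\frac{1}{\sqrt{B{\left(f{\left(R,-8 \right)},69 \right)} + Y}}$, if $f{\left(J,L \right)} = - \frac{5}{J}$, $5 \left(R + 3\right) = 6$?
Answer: $- \frac{i \sqrt{4053190924887}}{15803331} \approx - 0.12739 i$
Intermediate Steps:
$Y = - \frac{2466527}{256477}$ ($Y = 81 \cdot \frac{1}{2353} - \frac{1052}{109} = \frac{81}{2353} - \frac{1052}{109} = - \frac{2466527}{256477} \approx -9.617$)
$R = - \frac{9}{5}$ ($R = -3 + \frac{1}{5} \cdot 6 = -3 + \frac{6}{5} = - \frac{9}{5} \approx -1.8$)
$\frac{1}{\sqrt{B{\left(f{\left(R,-8 \right)},69 \right)} + Y}} = \frac{1}{\sqrt{-52 - \frac{2466527}{256477}}} = \frac{1}{\sqrt{- \frac{15803331}{256477}}} = \frac{1}{\frac{1}{256477} i \sqrt{4053190924887}} = - \frac{i \sqrt{4053190924887}}{15803331}$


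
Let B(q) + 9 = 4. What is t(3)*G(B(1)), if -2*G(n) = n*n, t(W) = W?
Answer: -75/2 ≈ -37.500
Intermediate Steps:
B(q) = -5 (B(q) = -9 + 4 = -5)
G(n) = -n²/2 (G(n) = -n*n/2 = -n²/2)
t(3)*G(B(1)) = 3*(-½*(-5)²) = 3*(-½*25) = 3*(-25/2) = -75/2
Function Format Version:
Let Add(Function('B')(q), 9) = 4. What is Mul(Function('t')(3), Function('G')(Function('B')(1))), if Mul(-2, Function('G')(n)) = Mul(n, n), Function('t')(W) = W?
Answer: Rational(-75, 2) ≈ -37.500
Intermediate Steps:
Function('B')(q) = -5 (Function('B')(q) = Add(-9, 4) = -5)
Function('G')(n) = Mul(Rational(-1, 2), Pow(n, 2)) (Function('G')(n) = Mul(Rational(-1, 2), Mul(n, n)) = Mul(Rational(-1, 2), Pow(n, 2)))
Mul(Function('t')(3), Function('G')(Function('B')(1))) = Mul(3, Mul(Rational(-1, 2), Pow(-5, 2))) = Mul(3, Mul(Rational(-1, 2), 25)) = Mul(3, Rational(-25, 2)) = Rational(-75, 2)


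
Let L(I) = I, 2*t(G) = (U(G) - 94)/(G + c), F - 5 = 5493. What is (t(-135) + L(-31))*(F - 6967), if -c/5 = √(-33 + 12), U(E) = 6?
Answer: 28171013/625 + 32318*I*√21/1875 ≈ 45074.0 + 78.986*I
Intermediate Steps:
F = 5498 (F = 5 + 5493 = 5498)
c = -5*I*√21 (c = -5*√(-33 + 12) = -5*I*√21 ≈ -22.913*I)
t(G) = -44/(G - 5*I*√21) (t(G) = ((6 - 94)/(G - 5*I*√21))/2 = (-88/(G - 5*I*√21))/2 = -44/(G - 5*I*√21))
(t(-135) + L(-31))*(F - 6967) = (-44/(-135 - 5*I*√21) - 31)*(5498 - 6967) = (-31 - 44/(-135 - 5*I*√21))*(-1469) = 45539 + 64636/(-135 - 5*I*√21)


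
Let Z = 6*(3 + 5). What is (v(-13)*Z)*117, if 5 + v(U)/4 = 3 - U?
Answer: 247104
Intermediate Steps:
v(U) = -8 - 4*U (v(U) = -20 + 4*(3 - U) = -20 + (12 - 4*U) = -8 - 4*U)
Z = 48 (Z = 6*8 = 48)
(v(-13)*Z)*117 = ((-8 - 4*(-13))*48)*117 = ((-8 + 52)*48)*117 = (44*48)*117 = 2112*117 = 247104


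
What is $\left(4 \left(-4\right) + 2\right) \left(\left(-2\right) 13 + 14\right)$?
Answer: $168$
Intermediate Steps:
$\left(4 \left(-4\right) + 2\right) \left(\left(-2\right) 13 + 14\right) = \left(-16 + 2\right) \left(-26 + 14\right) = \left(-14\right) \left(-12\right) = 168$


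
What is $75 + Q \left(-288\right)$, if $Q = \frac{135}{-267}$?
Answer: $\frac{19635}{89} \approx 220.62$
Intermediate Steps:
$Q = - \frac{45}{89}$ ($Q = 135 \left(- \frac{1}{267}\right) = - \frac{45}{89} \approx -0.50562$)
$75 + Q \left(-288\right) = 75 - - \frac{12960}{89} = 75 + \frac{12960}{89} = \frac{19635}{89}$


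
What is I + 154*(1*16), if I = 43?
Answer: 2507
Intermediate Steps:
I + 154*(1*16) = 43 + 154*(1*16) = 43 + 154*16 = 43 + 2464 = 2507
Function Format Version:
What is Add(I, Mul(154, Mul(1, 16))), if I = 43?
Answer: 2507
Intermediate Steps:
Add(I, Mul(154, Mul(1, 16))) = Add(43, Mul(154, Mul(1, 16))) = Add(43, Mul(154, 16)) = Add(43, 2464) = 2507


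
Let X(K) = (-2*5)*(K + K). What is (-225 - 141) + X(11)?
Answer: -586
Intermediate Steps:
X(K) = -20*K
(-225 - 141) + X(11) = (-225 - 141) - 20*11 = -366 - 220 = -586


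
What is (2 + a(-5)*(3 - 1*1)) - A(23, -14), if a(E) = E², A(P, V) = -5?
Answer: 57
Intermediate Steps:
(2 + a(-5)*(3 - 1*1)) - A(23, -14) = (2 + (-5)²*(3 - 1*1)) - 1*(-5) = (2 + 25*(3 - 1)) + 5 = (2 + 25*2) + 5 = (2 + 50) + 5 = 52 + 5 = 57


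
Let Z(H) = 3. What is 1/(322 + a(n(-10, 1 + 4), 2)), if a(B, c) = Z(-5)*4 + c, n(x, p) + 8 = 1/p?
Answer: 1/336 ≈ 0.0029762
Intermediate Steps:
n(x, p) = -8 + 1/p
a(B, c) = 12 + c (a(B, c) = 3*4 + c = 12 + c)
1/(322 + a(n(-10, 1 + 4), 2)) = 1/(322 + (12 + 2)) = 1/(322 + 14) = 1/336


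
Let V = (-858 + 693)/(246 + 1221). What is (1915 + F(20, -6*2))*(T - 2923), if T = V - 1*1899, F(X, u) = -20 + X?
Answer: -4515594895/489 ≈ -9.2344e+6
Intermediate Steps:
V = -55/489 (V = -165/1467 = -165*1/1467 = -55/489 ≈ -0.11247)
T = -928666/489 (T = -55/489 - 1*1899 = -55/489 - 1899 = -928666/489 ≈ -1899.1)
(1915 + F(20, -6*2))*(T - 2923) = (1915 + (-20 + 20))*(-928666/489 - 2923) = (1915 + 0)*(-2358013/489) = 1915*(-2358013/489) = -4515594895/489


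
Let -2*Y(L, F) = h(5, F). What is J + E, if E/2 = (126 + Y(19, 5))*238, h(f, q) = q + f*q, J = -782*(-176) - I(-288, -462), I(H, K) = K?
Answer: 190930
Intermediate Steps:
J = 138094 (J = -782*(-176) - 1*(-462) = 137632 + 462 = 138094)
Y(L, F) = -3*F (Y(L, F) = -F*(1 + 5)/2 = -F*6/2 = -3*F)
E = 52836 (E = 2*((126 - 3*5)*238) = 2*((126 - 15)*238) = 2*(111*238) = 2*26418 = 52836)
J + E = 138094 + 52836 = 190930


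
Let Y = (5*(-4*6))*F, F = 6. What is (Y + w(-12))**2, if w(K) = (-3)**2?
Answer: 505521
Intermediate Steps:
w(K) = 9
Y = -720 (Y = (5*(-4*6))*6 = (5*(-24))*6 = -120*6 = -720)
(Y + w(-12))**2 = (-720 + 9)**2 = (-711)**2 = 505521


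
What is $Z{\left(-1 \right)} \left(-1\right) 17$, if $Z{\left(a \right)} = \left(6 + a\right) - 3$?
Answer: $-34$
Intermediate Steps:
$Z{\left(a \right)} = 3 + a$
$Z{\left(-1 \right)} \left(-1\right) 17 = \left(3 - 1\right) \left(-1\right) 17 = 2 \left(-1\right) 17 = \left(-2\right) 17 = -34$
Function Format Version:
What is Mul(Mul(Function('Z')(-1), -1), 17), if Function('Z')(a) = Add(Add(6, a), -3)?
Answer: -34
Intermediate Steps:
Function('Z')(a) = Add(3, a)
Mul(Mul(Function('Z')(-1), -1), 17) = Mul(Mul(Add(3, -1), -1), 17) = Mul(Mul(2, -1), 17) = Mul(-2, 17) = -34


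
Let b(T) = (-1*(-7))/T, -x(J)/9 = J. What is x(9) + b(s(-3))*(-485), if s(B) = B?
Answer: 3152/3 ≈ 1050.7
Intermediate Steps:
x(J) = -9*J
b(T) = 7/T
x(9) + b(s(-3))*(-485) = -9*9 + (7/(-3))*(-485) = -81 + (7*(-⅓))*(-485) = -81 - 7/3*(-485) = -81 + 3395/3 = 3152/3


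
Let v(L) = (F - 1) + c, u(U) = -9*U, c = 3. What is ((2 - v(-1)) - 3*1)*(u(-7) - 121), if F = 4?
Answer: 406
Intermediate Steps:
v(L) = 6 (v(L) = (4 - 1) + 3 = 3 + 3 = 6)
((2 - v(-1)) - 3*1)*(u(-7) - 121) = ((2 - 1*6) - 3*1)*(-9*(-7) - 121) = ((2 - 6) - 3)*(63 - 121) = (-4 - 3)*(-58) = -7*(-58) = 406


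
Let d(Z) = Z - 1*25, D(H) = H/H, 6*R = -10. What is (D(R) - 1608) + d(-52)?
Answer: -1684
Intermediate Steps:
R = -5/3 (R = (⅙)*(-10) = -5/3 ≈ -1.6667)
D(H) = 1
d(Z) = -25 + Z (d(Z) = Z - 25 = -25 + Z)
(D(R) - 1608) + d(-52) = (1 - 1608) + (-25 - 52) = -1607 - 77 = -1684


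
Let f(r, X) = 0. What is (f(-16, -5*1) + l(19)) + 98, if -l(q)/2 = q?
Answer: 60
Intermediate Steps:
l(q) = -2*q
(f(-16, -5*1) + l(19)) + 98 = (0 - 2*19) + 98 = (0 - 38) + 98 = -38 + 98 = 60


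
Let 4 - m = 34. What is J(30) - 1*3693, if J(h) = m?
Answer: -3723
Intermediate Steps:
m = -30 (m = 4 - 1*34 = 4 - 34 = -30)
J(h) = -30
J(30) - 1*3693 = -30 - 1*3693 = -30 - 3693 = -3723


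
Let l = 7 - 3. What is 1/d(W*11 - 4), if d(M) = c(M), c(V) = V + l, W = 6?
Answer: 1/66 ≈ 0.015152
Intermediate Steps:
l = 4
c(V) = 4 + V (c(V) = V + 4 = 4 + V)
d(M) = 4 + M
1/d(W*11 - 4) = 1/(4 + (6*11 - 4)) = 1/(4 + (66 - 4)) = 1/(4 + 62) = 1/66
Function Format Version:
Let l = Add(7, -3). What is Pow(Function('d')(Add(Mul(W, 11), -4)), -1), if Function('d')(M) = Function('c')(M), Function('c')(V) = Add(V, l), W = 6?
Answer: Rational(1, 66) ≈ 0.015152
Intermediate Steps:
l = 4
Function('c')(V) = Add(4, V) (Function('c')(V) = Add(V, 4) = Add(4, V))
Function('d')(M) = Add(4, M)
Pow(Function('d')(Add(Mul(W, 11), -4)), -1) = Pow(Add(4, Add(Mul(6, 11), -4)), -1) = Pow(Add(4, Add(66, -4)), -1) = Pow(Add(4, 62), -1) = Pow(66, -1) = Rational(1, 66)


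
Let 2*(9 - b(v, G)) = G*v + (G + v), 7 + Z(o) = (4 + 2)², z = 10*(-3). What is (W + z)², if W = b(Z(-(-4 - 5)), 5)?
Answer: 48841/4 ≈ 12210.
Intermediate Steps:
z = -30
Z(o) = 29 (Z(o) = -7 + (4 + 2)² = -7 + 6² = -7 + 36 = 29)
b(v, G) = 9 - G/2 - v/2 - G*v/2 (b(v, G) = 9 - (G*v + (G + v))/2 = 9 - (G + v + G*v)/2 = 9 + (-G/2 - v/2 - G*v/2) = 9 - G/2 - v/2 - G*v/2)
W = -161/2 (W = 9 - ½*5 - ½*29 - ½*5*29 = 9 - 5/2 - 29/2 - 145/2 = -161/2 ≈ -80.500)
(W + z)² = (-161/2 - 30)² = (-221/2)² = 48841/4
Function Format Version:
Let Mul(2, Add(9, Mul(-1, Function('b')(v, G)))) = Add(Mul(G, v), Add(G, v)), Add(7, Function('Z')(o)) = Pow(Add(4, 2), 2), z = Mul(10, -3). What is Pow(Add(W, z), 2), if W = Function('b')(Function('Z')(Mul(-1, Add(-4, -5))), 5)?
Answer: Rational(48841, 4) ≈ 12210.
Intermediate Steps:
z = -30
Function('Z')(o) = 29 (Function('Z')(o) = Add(-7, Pow(Add(4, 2), 2)) = Add(-7, Pow(6, 2)) = Add(-7, 36) = 29)
Function('b')(v, G) = Add(9, Mul(Rational(-1, 2), G), Mul(Rational(-1, 2), v), Mul(Rational(-1, 2), G, v)) (Function('b')(v, G) = Add(9, Mul(Rational(-1, 2), Add(Mul(G, v), Add(G, v)))) = Add(9, Mul(Rational(-1, 2), Add(G, v, Mul(G, v)))) = Add(9, Add(Mul(Rational(-1, 2), G), Mul(Rational(-1, 2), v), Mul(Rational(-1, 2), G, v))) = Add(9, Mul(Rational(-1, 2), G), Mul(Rational(-1, 2), v), Mul(Rational(-1, 2), G, v)))
W = Rational(-161, 2) (W = Add(9, Mul(Rational(-1, 2), 5), Mul(Rational(-1, 2), 29), Mul(Rational(-1, 2), 5, 29)) = Add(9, Rational(-5, 2), Rational(-29, 2), Rational(-145, 2)) = Rational(-161, 2) ≈ -80.500)
Pow(Add(W, z), 2) = Pow(Add(Rational(-161, 2), -30), 2) = Pow(Rational(-221, 2), 2) = Rational(48841, 4)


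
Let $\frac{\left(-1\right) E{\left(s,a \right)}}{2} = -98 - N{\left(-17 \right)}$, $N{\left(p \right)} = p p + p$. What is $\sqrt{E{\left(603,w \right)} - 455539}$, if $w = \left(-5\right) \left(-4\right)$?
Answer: $i \sqrt{454799} \approx 674.39 i$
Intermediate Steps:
$w = 20$
$N{\left(p \right)} = p + p^{2}$ ($N{\left(p \right)} = p^{2} + p = p + p^{2}$)
$E{\left(s,a \right)} = 740$ ($E{\left(s,a \right)} = - 2 \left(-98 - - 17 \left(1 - 17\right)\right) = - 2 \left(-98 - \left(-17\right) \left(-16\right)\right) = - 2 \left(-98 - 272\right) = \left(-2\right) \left(-370\right) = 740$)
$\sqrt{E{\left(603,w \right)} - 455539} = \sqrt{740 - 455539} = \sqrt{-454799} = i \sqrt{454799}$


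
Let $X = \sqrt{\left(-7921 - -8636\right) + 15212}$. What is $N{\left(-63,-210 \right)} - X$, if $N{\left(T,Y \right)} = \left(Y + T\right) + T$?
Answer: $-336 - \sqrt{15927} \approx -462.2$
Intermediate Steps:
$N{\left(T,Y \right)} = Y + 2 T$ ($N{\left(T,Y \right)} = \left(T + Y\right) + T = Y + 2 T$)
$X = \sqrt{15927}$ ($X = \sqrt{\left(-7921 + 8636\right) + 15212} = \sqrt{715 + 15212} = \sqrt{15927} \approx 126.2$)
$N{\left(-63,-210 \right)} - X = \left(-210 + 2 \left(-63\right)\right) - \sqrt{15927} = \left(-210 - 126\right) - \sqrt{15927} = -336 - \sqrt{15927}$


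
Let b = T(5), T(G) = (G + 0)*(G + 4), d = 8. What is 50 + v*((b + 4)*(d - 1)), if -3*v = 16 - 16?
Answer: 50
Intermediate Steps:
T(G) = G*(4 + G)
b = 45 (b = 5*(4 + 5) = 5*9 = 45)
v = 0 (v = -(16 - 16)/3 = -1/3*0 = 0)
50 + v*((b + 4)*(d - 1)) = 50 + 0*((45 + 4)*(8 - 1)) = 50 + 0*(49*7) = 50 + 0*343 = 50 + 0 = 50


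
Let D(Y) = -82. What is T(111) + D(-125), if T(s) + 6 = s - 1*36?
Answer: -13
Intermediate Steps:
T(s) = -42 + s (T(s) = -6 + (s - 1*36) = -6 + (s - 36) = -6 + (-36 + s) = -42 + s)
T(111) + D(-125) = (-42 + 111) - 82 = 69 - 82 = -13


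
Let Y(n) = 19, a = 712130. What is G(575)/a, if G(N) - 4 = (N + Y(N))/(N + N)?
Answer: 2597/409474750 ≈ 6.3423e-6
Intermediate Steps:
G(N) = 4 + (19 + N)/(2*N) (G(N) = 4 + (N + 19)/(N + N) = 4 + (19 + N)/((2*N)) = 4 + (19 + N)*(1/(2*N)) = 4 + (19 + N)/(2*N))
G(575)/a = ((½)*(19 + 9*575)/575)/712130 = ((½)*(1/575)*(19 + 5175))*(1/712130) = ((½)*(1/575)*5194)*(1/712130) = (2597/575)*(1/712130) = 2597/409474750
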